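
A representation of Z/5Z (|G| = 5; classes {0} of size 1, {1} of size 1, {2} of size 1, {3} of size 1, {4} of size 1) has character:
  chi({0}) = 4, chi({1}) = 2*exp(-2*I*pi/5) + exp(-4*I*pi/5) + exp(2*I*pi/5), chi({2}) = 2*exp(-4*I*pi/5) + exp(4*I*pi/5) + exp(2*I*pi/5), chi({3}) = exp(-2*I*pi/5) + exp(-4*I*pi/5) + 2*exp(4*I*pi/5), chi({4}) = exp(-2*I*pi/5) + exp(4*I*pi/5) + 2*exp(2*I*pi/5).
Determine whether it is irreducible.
Not irreducible (reducible): <chi, chi> = 6 > 1.

Why: <chi, chi> = (1/|G|) sum_C |C| * |chi(C)|^2 = (1/5)[1*|4|^2 + 1*|2*exp(-2*I*pi/5) + exp(-4*I*pi/5) + exp(2*I*pi/5)|^2 + 1*|2*exp(-4*I*pi/5) + exp(4*I*pi/5) + exp(2*I*pi/5)|^2 + 1*|exp(-2*I*pi/5) + exp(-4*I*pi/5) + 2*exp(4*I*pi/5)|^2 + 1*|exp(-2*I*pi/5) + exp(4*I*pi/5) + 2*exp(2*I*pi/5)|^2]
  = (1/5)[(16) + (6 + 2*exp(-2*I*pi/5) + 3*exp(-4*I*pi/5) + 3*exp(4*I*pi/5) + 2*exp(2*I*pi/5)) + (6 + 3*exp(-2*I*pi/5) + 2*exp(-4*I*pi/5) + 2*exp(4*I*pi/5) + 3*exp(2*I*pi/5)) + (6 + 3*exp(-2*I*pi/5) + 2*exp(-4*I*pi/5) + 2*exp(4*I*pi/5) + 3*exp(2*I*pi/5)) + (6 + 2*exp(-2*I*pi/5) + 3*exp(-4*I*pi/5) + 3*exp(4*I*pi/5) + 2*exp(2*I*pi/5))] = 30/5 = 6.
(Exp terms are combined using exp(i*s)*conj(exp(i*t)) = exp(i*(s-t)), and sums of them are collapsed using the identity that for every m > 1 the m distinct m-th roots of unity sum to 0, e.g. 1 + exp(2*I*pi/3) + exp(-2*I*pi/3) = 0.)
A character is irreducible iff <chi, chi> = 1, so this representation is reducible.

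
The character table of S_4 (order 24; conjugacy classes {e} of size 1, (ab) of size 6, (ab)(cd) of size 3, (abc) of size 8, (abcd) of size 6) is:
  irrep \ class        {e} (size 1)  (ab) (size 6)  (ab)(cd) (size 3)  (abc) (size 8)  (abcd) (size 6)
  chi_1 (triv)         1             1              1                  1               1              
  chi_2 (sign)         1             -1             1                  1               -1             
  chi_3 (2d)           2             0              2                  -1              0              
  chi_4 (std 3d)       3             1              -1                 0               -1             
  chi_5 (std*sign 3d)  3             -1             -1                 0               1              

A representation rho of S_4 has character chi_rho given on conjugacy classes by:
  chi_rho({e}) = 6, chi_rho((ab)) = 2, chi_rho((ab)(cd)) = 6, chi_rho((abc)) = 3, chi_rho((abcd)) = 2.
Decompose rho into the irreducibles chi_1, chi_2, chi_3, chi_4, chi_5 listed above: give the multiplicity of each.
Multiplicities: chi_1: 3, chi_2: 1, chi_3: 1, chi_4: 0, chi_5: 0.

Why: Use <chi_rho, chi> = (1/|G|) sum_C |C| * chi_rho(C) * conj(chi(C)) with |G| = 24 for each irreducible chi in the table:
  <chi_rho, chi_1> = (1/24)[1*(6)*conj(1) + 6*(2)*conj(1) + 3*(6)*conj(1) + 8*(3)*conj(1) + 6*(2)*conj(1)]
      = (1/24)[(6) + (12) + (18) + (24) + (12)] = 72/24 = 3
  <chi_rho, chi_2> = (1/24)[1*(6)*conj(1) + 6*(2)*conj(-1) + 3*(6)*conj(1) + 8*(3)*conj(1) + 6*(2)*conj(-1)]
      = (1/24)[(6) + (-12) + (18) + (24) + (-12)] = 24/24 = 1
  <chi_rho, chi_3> = (1/24)[1*(6)*conj(2) + 6*(2)*conj(0) + 3*(6)*conj(2) + 8*(3)*conj(-1) + 6*(2)*conj(0)]
      = (1/24)[(12) + (0) + (36) + (-24) + (0)] = 24/24 = 1
  <chi_rho, chi_4> = (1/24)[1*(6)*conj(3) + 6*(2)*conj(1) + 3*(6)*conj(-1) + 8*(3)*conj(0) + 6*(2)*conj(-1)]
      = (1/24)[(18) + (12) + (-18) + (0) + (-12)] = 0/24 = 0
  <chi_rho, chi_5> = (1/24)[1*(6)*conj(3) + 6*(2)*conj(-1) + 3*(6)*conj(-1) + 8*(3)*conj(0) + 6*(2)*conj(1)]
      = (1/24)[(18) + (-12) + (-18) + (0) + (12)] = 0/24 = 0
Dimension check: dim(rho) = sum (mult * dim) = 3*1 + 1*1 + 1*2 + 0*3 + 0*3 = 6 = chi_rho(e) = 6.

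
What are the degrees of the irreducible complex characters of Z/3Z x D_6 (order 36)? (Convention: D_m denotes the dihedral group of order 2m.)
Dimensions: 1, 1, 1, 1, 1, 1, 1, 1, 1, 1, 1, 1, 2, 2, 2, 2, 2, 2

Proof sketch: There are 18 irreducibles (= number of conjugacy classes). Their dimensions d_i satisfy sum d_i^2 = |G| = 36: 1 + 1 + 1 + 1 + 1 + 1 + 1 + 1 + 1 + 1 + 1 + 1 + 4 + 4 + 4 + 4 + 4 + 4 = 36. (For the product with Z/3Z: each of the 3 1-dim characters of Z/3Z tensors with each irrep of D_6, giving 3 copies of each D_6-dimension.)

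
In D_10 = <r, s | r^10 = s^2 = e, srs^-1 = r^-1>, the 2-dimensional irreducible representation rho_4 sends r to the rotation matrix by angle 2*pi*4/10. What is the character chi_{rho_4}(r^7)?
chi_{rho_4}(r^7) = 2*cos(2*pi*4*7/10) = -1/2 + sqrt(5)/2

Argument: rho_4(r^7) is rotation by angle 2*pi*4*7/10, whose trace is 2*cos(2*pi*4*7/10) = -1/2 + sqrt(5)/2.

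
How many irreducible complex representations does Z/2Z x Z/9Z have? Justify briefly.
18

Justification: The number of irreducible complex representations of a finite group equals its number of conjugacy classes. Z/2Z x Z/9Z is abelian of order 18, so every element is its own conjugacy class: 18 classes, so Z/2Z x Z/9Z (order 18) has exactly 18 irreducible complex representations.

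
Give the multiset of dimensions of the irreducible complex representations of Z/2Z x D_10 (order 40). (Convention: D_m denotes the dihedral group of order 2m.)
Dimensions: 1, 1, 1, 1, 1, 1, 1, 1, 2, 2, 2, 2, 2, 2, 2, 2

Derivation: There are 16 irreducibles (= number of conjugacy classes). Their dimensions d_i satisfy sum d_i^2 = |G| = 40: 1 + 1 + 1 + 1 + 1 + 1 + 1 + 1 + 4 + 4 + 4 + 4 + 4 + 4 + 4 + 4 = 40. (For the product with Z/2Z: each of the 2 1-dim characters of Z/2Z tensors with each irrep of D_10, giving 2 copies of each D_10-dimension.)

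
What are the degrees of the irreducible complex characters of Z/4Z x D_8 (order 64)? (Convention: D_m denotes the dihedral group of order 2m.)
Dimensions: 1, 1, 1, 1, 1, 1, 1, 1, 1, 1, 1, 1, 1, 1, 1, 1, 2, 2, 2, 2, 2, 2, 2, 2, 2, 2, 2, 2

Details: There are 28 irreducibles (= number of conjugacy classes). Their dimensions d_i satisfy sum d_i^2 = |G| = 64: 1 + 1 + 1 + 1 + 1 + 1 + 1 + 1 + 1 + 1 + 1 + 1 + 1 + 1 + 1 + 1 + 4 + 4 + 4 + 4 + 4 + 4 + 4 + 4 + 4 + 4 + 4 + 4 = 64. (For the product with Z/4Z: each of the 4 1-dim characters of Z/4Z tensors with each irrep of D_8, giving 4 copies of each D_8-dimension.)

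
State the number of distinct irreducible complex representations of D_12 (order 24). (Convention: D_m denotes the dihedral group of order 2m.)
9

Reasoning: The number of irreducible complex representations of a finite group equals its number of conjugacy classes. D_12 has 9 conjugacy classes (n/2 + 3 for n even), so D_12 (order 24) has exactly 9 irreducible complex representations.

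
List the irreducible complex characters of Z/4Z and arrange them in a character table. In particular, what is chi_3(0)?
Character table of Z/4Z (irreps indexed chi_0,...,chi_3 with chi_k(m) = zeta_4^(k*m), zeta_4 = exp(2*pi*i/4)):
  irrep \ class  {0} (size 1)  {1} (size 1)  {2} (size 1)  {3} (size 1)
  chi_0          1             1             1             1           
  chi_1          1             I             -1            -I          
  chi_2          1             -1            1             -1          
  chi_3          1             -I            -1            I           

Spot check: chi_3(0) = zeta_4^(3*0) = zeta_4^0 = 1.

Reasoning: Z/4Z is abelian, so all 4 irreducible complex representations are 1-dimensional. They are given by chi_k(m) = zeta_4^(k*m) for k = 0,...,3. Row orthogonality: sum_m chi_k(m) conj(chi_l(m)) = 4 * [k = l].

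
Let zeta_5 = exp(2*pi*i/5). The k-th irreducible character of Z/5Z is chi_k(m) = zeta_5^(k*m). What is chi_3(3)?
chi_3(3) = zeta_5^9 = exp(-2*I*pi/5)

Details: chi_3(3) = zeta_5^(3*3) = zeta_5^9. Since zeta_5^5 = 1, this equals zeta_5^4 = exp(2*pi*i*4/5) = exp(-2*I*pi/5).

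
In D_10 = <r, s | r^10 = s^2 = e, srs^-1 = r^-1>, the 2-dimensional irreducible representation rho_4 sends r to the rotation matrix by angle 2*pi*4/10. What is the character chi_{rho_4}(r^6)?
chi_{rho_4}(r^6) = 2*cos(2*pi*4*6/10) = -sqrt(5)/2 - 1/2

Working: rho_4(r^6) is rotation by angle 2*pi*4*6/10, whose trace is 2*cos(2*pi*4*6/10) = -sqrt(5)/2 - 1/2.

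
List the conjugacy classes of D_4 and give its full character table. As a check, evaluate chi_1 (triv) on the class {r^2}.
Conjugacy classes: {e} of size 1, {r^2} of size 1, {r^1, r^3} of size 2, {s, sr^2, ...} of size 2, {sr, sr^3, ...} of size 2.
Character table:
  irrep \ class              {e} (size 1)  {r^2} (size 1)  {r^1, r^3} (size 2)  {s, sr^2, ...} (size 2)  {sr, sr^3, ...} (size 2)
  chi_1 (triv)               1             1               1                    1                        1                       
  chi_2 (sign: r->1, s->-1)  1             1               1                    -1                       -1                      
  chi_3 (r->-1, s->1)        1             1               -1                   1                        -1                      
  chi_4 (r->-1, s->-1)       1             1               -1                   -1                       1                       
  chi_5 (2d, j=1)            2             -2              0                    0                        0                       

Spot check: chi_1 (triv) on {r^2} = 1.

Solution. D_4 has order 2*4 = 8 with 5 conjugacy classes, hence 5 irreducibles. Sum of squared dims 1 + 1 + 1 + 1 + 4 = 8 = |G|. Linear characters come from the abelianisation; the 2-dimensional irreps have character r^k -> 2*cos(2*pi*j*k/4), reflections -> 0.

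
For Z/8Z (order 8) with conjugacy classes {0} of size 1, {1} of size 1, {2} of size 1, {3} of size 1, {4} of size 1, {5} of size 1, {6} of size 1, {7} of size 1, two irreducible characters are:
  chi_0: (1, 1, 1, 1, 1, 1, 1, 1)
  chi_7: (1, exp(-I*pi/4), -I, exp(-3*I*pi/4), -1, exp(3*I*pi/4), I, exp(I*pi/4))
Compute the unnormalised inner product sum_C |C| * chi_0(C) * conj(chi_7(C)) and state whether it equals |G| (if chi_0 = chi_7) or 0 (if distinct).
Sum = 0; so <chi_0, chi_7> = 0 (distinct irreducibles are orthogonal).

Explanation: Compute term by term over conjugacy classes (|C| * chi_0(C) * conj(chi_7(C))):
  1*(1)*conj(1) + 1*(1)*conj(exp(-I*pi/4)) + 1*(1)*conj(-I) + 1*(1)*conj(exp(-3*I*pi/4)) + 1*(1)*conj(-1) + 1*(1)*conj(exp(3*I*pi/4)) + 1*(1)*conj(I) + 1*(1)*conj(exp(I*pi/4))
  = (1) + (exp(I*pi/4)) + (I) + (exp(3*I*pi/4)) + (-1) + (exp(-3*I*pi/4)) + (-I) + (exp(-I*pi/4))
  = 0.
(Exp terms are combined using exp(i*s)*conj(exp(i*t)) = exp(i*(s-t)), and sums of them are collapsed using the identity that for every m > 1 the m distinct m-th roots of unity sum to 0, e.g. 1 + exp(2*I*pi/3) + exp(-2*I*pi/3) = 0.)
Dividing by |G| = 8 gives 0/8 = 0, matching the row-orthogonality relation <chi_0, chi_7> = [chi_0 = chi_7].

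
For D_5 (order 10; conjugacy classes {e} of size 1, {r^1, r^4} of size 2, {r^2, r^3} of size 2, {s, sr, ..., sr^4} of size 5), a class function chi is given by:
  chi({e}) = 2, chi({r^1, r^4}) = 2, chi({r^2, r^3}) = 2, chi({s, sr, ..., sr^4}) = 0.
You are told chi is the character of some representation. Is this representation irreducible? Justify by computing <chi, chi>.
Not irreducible (reducible): <chi, chi> = 2 > 1.

Reasoning: <chi, chi> = (1/|G|) sum_C |C| * |chi(C)|^2 = (1/10)[1*|2|^2 + 2*|2|^2 + 2*|2|^2 + 5*|0|^2]
  = (1/10)[(4) + (8) + (8) + (0)] = 20/10 = 2.
A character is irreducible iff <chi, chi> = 1, so this representation is reducible.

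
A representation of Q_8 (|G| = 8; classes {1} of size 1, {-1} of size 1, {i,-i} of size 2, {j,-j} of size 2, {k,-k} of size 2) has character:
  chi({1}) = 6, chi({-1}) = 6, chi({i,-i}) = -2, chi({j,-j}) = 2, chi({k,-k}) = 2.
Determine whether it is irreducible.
Not irreducible (reducible): <chi, chi> = 12 > 1.

Justification: <chi, chi> = (1/|G|) sum_C |C| * |chi(C)|^2 = (1/8)[1*|6|^2 + 1*|6|^2 + 2*|-2|^2 + 2*|2|^2 + 2*|2|^2]
  = (1/8)[(36) + (36) + (8) + (8) + (8)] = 96/8 = 12.
A character is irreducible iff <chi, chi> = 1, so this representation is reducible.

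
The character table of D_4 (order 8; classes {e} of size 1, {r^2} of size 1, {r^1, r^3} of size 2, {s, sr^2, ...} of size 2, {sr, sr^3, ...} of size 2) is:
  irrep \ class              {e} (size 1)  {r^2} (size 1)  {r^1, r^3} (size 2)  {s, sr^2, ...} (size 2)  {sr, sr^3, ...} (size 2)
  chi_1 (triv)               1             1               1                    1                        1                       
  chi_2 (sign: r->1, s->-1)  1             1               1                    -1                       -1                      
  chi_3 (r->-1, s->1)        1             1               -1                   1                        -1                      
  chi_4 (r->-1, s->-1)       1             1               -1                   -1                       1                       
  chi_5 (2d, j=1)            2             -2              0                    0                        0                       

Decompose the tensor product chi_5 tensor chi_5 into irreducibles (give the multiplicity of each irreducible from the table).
chi_5 tensor chi_5 = chi_1 + chi_2 + chi_3 + chi_4 (all other irreducibles have multiplicity 0).

Explanation: The character of a tensor product is the pointwise product (chi_5 * chi_5)(C) = chi_5(C) * chi_5(C):
  {e}: (2)*(2), {r^2}: (-2)*(-2), {r^1, r^3}: (0)*(0), {s, sr^2, ...}: (0)*(0), {sr, sr^3, ...}: (0)*(0)
so (chi_5 * chi_5) takes values
  {e} -> 4, {r^2} -> 4, {r^1, r^3} -> 0, {s, sr^2, ...} -> 0, {sr, sr^3, ...} -> 0.
Now take the inner product of this character with each irreducible chi from the table, <chi_5*chi_5, chi> = (1/8) sum_C |C| (chi_5*chi_5)(C) conj(chi(C)):
  <chi_5*chi_5, chi_1> = (1/8)[1*(4)*conj(1) + 1*(4)*conj(1) + 2*(0)*conj(1) + 2*(0)*conj(1) + 2*(0)*conj(1)]
      = (1/8)[(4) + (4) + (0) + (0) + (0)] = 8/8 = 1
  <chi_5*chi_5, chi_2> = (1/8)[1*(4)*conj(1) + 1*(4)*conj(1) + 2*(0)*conj(1) + 2*(0)*conj(-1) + 2*(0)*conj(-1)]
      = (1/8)[(4) + (4) + (0) + (0) + (0)] = 8/8 = 1
  <chi_5*chi_5, chi_3> = (1/8)[1*(4)*conj(1) + 1*(4)*conj(1) + 2*(0)*conj(-1) + 2*(0)*conj(1) + 2*(0)*conj(-1)]
      = (1/8)[(4) + (4) + (0) + (0) + (0)] = 8/8 = 1
  <chi_5*chi_5, chi_4> = (1/8)[1*(4)*conj(1) + 1*(4)*conj(1) + 2*(0)*conj(-1) + 2*(0)*conj(-1) + 2*(0)*conj(1)]
      = (1/8)[(4) + (4) + (0) + (0) + (0)] = 8/8 = 1
  <chi_5*chi_5, chi_5> = (1/8)[1*(4)*conj(2) + 1*(4)*conj(-2) + 2*(0)*conj(0) + 2*(0)*conj(0) + 2*(0)*conj(0)]
      = (1/8)[(8) + (-8) + (0) + (0) + (0)] = 0/8 = 0
Hence the multiplicities are chi_1: 1, chi_2: 1, chi_3: 1, chi_4: 1. Dimension check: dim(chi_5)*dim(chi_5) = 2*2 = 4 and sum (mult * dim) = 1*1 + 1*1 + 1*1 + 1*1 = 4.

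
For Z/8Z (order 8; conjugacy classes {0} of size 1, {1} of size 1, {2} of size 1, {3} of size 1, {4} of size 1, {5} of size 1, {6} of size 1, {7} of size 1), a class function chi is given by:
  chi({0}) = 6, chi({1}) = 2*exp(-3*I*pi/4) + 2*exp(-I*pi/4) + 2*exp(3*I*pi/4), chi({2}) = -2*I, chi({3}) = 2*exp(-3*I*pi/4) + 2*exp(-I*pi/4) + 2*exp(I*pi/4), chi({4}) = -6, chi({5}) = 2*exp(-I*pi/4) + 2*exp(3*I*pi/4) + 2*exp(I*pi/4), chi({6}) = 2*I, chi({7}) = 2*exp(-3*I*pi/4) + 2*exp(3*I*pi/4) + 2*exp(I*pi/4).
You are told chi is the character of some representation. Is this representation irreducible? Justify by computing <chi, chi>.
Not irreducible (reducible): <chi, chi> = 12 > 1.

Explanation: <chi, chi> = (1/|G|) sum_C |C| * |chi(C)|^2 = (1/8)[1*|6|^2 + 1*|2*exp(-3*I*pi/4) + 2*exp(-I*pi/4) + 2*exp(3*I*pi/4)|^2 + 1*|-2*I|^2 + 1*|2*exp(-3*I*pi/4) + 2*exp(-I*pi/4) + 2*exp(I*pi/4)|^2 + 1*|-6|^2 + 1*|2*exp(-I*pi/4) + 2*exp(3*I*pi/4) + 2*exp(I*pi/4)|^2 + 1*|2*I|^2 + 1*|2*exp(-3*I*pi/4) + 2*exp(3*I*pi/4) + 2*exp(I*pi/4)|^2]
  = (1/8)[(36) + (4) + (4) + (4) + (36) + (4) + (4) + (4)] = 96/8 = 12.
(Exp terms are combined using exp(i*s)*conj(exp(i*t)) = exp(i*(s-t)), and sums of them are collapsed using the identity that for every m > 1 the m distinct m-th roots of unity sum to 0, e.g. 1 + exp(2*I*pi/3) + exp(-2*I*pi/3) = 0.)
A character is irreducible iff <chi, chi> = 1, so this representation is reducible.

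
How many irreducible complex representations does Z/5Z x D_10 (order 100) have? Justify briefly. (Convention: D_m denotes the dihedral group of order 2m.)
40

Justification: The number of irreducible complex representations of a finite group equals its number of conjugacy classes. For a direct product, #classes(G x H) = #classes(G) * #classes(H). Z/5Z has 5 classes (abelian), D_10 has 8 classes, so 5 * 8 = 40, so Z/5Z x D_10 (order 100) has exactly 40 irreducible complex representations.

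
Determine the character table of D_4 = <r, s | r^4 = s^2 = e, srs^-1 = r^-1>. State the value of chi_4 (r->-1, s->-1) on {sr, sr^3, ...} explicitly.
Conjugacy classes: {e} of size 1, {r^2} of size 1, {r^1, r^3} of size 2, {s, sr^2, ...} of size 2, {sr, sr^3, ...} of size 2.
Character table:
  irrep \ class              {e} (size 1)  {r^2} (size 1)  {r^1, r^3} (size 2)  {s, sr^2, ...} (size 2)  {sr, sr^3, ...} (size 2)
  chi_1 (triv)               1             1               1                    1                        1                       
  chi_2 (sign: r->1, s->-1)  1             1               1                    -1                       -1                      
  chi_3 (r->-1, s->1)        1             1               -1                   1                        -1                      
  chi_4 (r->-1, s->-1)       1             1               -1                   -1                       1                       
  chi_5 (2d, j=1)            2             -2              0                    0                        0                       

Spot check: chi_4 (r->-1, s->-1) on {sr, sr^3, ...} = 1.

Working: D_4 has order 2*4 = 8 with 5 conjugacy classes, hence 5 irreducibles. Sum of squared dims 1 + 1 + 1 + 1 + 4 = 8 = |G|. Linear characters come from the abelianisation; the 2-dimensional irreps have character r^k -> 2*cos(2*pi*j*k/4), reflections -> 0.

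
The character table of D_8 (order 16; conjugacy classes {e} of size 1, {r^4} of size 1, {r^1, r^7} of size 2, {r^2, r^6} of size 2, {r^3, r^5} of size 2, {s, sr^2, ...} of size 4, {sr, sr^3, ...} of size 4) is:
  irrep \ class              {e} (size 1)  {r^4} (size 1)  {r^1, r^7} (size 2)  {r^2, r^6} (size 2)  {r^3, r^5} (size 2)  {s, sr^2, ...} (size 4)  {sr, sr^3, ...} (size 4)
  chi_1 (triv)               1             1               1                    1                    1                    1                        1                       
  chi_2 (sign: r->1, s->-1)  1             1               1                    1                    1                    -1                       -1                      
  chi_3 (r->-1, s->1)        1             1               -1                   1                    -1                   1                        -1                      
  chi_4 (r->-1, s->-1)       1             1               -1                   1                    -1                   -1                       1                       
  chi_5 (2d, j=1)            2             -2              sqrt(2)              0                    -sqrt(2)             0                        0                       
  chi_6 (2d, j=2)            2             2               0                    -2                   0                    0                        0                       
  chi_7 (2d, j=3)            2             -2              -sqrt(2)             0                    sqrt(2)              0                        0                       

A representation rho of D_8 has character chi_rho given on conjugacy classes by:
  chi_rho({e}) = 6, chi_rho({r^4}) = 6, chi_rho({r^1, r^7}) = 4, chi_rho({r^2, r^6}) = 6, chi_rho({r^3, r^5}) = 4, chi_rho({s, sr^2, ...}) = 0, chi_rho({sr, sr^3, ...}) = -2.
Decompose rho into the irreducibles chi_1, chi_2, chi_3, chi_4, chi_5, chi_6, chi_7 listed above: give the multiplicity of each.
Multiplicities: chi_1: 2, chi_2: 3, chi_3: 1, chi_4: 0, chi_5: 0, chi_6: 0, chi_7: 0.

Details: Use <chi_rho, chi> = (1/|G|) sum_C |C| * chi_rho(C) * conj(chi(C)) with |G| = 16 for each irreducible chi in the table:
  <chi_rho, chi_1> = (1/16)[1*(6)*conj(1) + 1*(6)*conj(1) + 2*(4)*conj(1) + 2*(6)*conj(1) + 2*(4)*conj(1) + 4*(0)*conj(1) + 4*(-2)*conj(1)]
      = (1/16)[(6) + (6) + (8) + (12) + (8) + (0) + (-8)] = 32/16 = 2
  <chi_rho, chi_2> = (1/16)[1*(6)*conj(1) + 1*(6)*conj(1) + 2*(4)*conj(1) + 2*(6)*conj(1) + 2*(4)*conj(1) + 4*(0)*conj(-1) + 4*(-2)*conj(-1)]
      = (1/16)[(6) + (6) + (8) + (12) + (8) + (0) + (8)] = 48/16 = 3
  <chi_rho, chi_3> = (1/16)[1*(6)*conj(1) + 1*(6)*conj(1) + 2*(4)*conj(-1) + 2*(6)*conj(1) + 2*(4)*conj(-1) + 4*(0)*conj(1) + 4*(-2)*conj(-1)]
      = (1/16)[(6) + (6) + (-8) + (12) + (-8) + (0) + (8)] = 16/16 = 1
  <chi_rho, chi_4> = (1/16)[1*(6)*conj(1) + 1*(6)*conj(1) + 2*(4)*conj(-1) + 2*(6)*conj(1) + 2*(4)*conj(-1) + 4*(0)*conj(-1) + 4*(-2)*conj(1)]
      = (1/16)[(6) + (6) + (-8) + (12) + (-8) + (0) + (-8)] = 0/16 = 0
  <chi_rho, chi_5> = (1/16)[1*(6)*conj(2) + 1*(6)*conj(-2) + 2*(4)*conj(sqrt(2)) + 2*(6)*conj(0) + 2*(4)*conj(-sqrt(2)) + 4*(0)*conj(0) + 4*(-2)*conj(0)]
      = (1/16)[(12) + (-12) + (8*sqrt(2)) + (0) + (-8*sqrt(2)) + (0) + (0)] = 0/16 = 0
  <chi_rho, chi_6> = (1/16)[1*(6)*conj(2) + 1*(6)*conj(2) + 2*(4)*conj(0) + 2*(6)*conj(-2) + 2*(4)*conj(0) + 4*(0)*conj(0) + 4*(-2)*conj(0)]
      = (1/16)[(12) + (12) + (0) + (-24) + (0) + (0) + (0)] = 0/16 = 0
  <chi_rho, chi_7> = (1/16)[1*(6)*conj(2) + 1*(6)*conj(-2) + 2*(4)*conj(-sqrt(2)) + 2*(6)*conj(0) + 2*(4)*conj(sqrt(2)) + 4*(0)*conj(0) + 4*(-2)*conj(0)]
      = (1/16)[(12) + (-12) + (-8*sqrt(2)) + (0) + (8*sqrt(2)) + (0) + (0)] = 0/16 = 0
Dimension check: dim(rho) = sum (mult * dim) = 2*1 + 3*1 + 1*1 + 0*1 + 0*2 + 0*2 + 0*2 = 6 = chi_rho(e) = 6.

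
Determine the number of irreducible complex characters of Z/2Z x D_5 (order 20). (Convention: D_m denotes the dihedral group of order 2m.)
8

Derivation: The number of irreducible complex representations of a finite group equals its number of conjugacy classes. For a direct product, #classes(G x H) = #classes(G) * #classes(H). Z/2Z has 2 classes (abelian), D_5 has 4 classes, so 2 * 4 = 8, so Z/2Z x D_5 (order 20) has exactly 8 irreducible complex representations.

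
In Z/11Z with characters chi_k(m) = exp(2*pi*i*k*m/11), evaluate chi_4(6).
chi_4(6) = zeta_11^24 = exp(4*I*pi/11)

Solution. chi_4(6) = zeta_11^(4*6) = zeta_11^24. Since zeta_11^11 = 1, this equals zeta_11^2 = exp(2*pi*i*2/11) = exp(4*I*pi/11).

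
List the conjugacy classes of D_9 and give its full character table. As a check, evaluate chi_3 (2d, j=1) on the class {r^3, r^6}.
Conjugacy classes: {e} of size 1, {r^1, r^8} of size 2, {r^2, r^7} of size 2, {r^3, r^6} of size 2, {r^4, r^5} of size 2, {s, sr, ..., sr^8} of size 9.
Character table:
  irrep \ class              {e} (size 1)  {r^1, r^8} (size 2)  {r^2, r^7} (size 2)  {r^3, r^6} (size 2)  {r^4, r^5} (size 2)  {s, sr, ..., sr^8} (size 9)
  chi_1 (triv)               1             1                    1                    1                    1                    1                          
  chi_2 (sign: r->1, s->-1)  1             1                    1                    1                    1                    -1                         
  chi_3 (2d, j=1)            2             2*cos(2*pi/9)        2*cos(4*pi/9)        -1                   -2*cos(pi/9)         0                          
  chi_4 (2d, j=2)            2             2*cos(4*pi/9)        -2*cos(pi/9)         -1                   2*cos(2*pi/9)        0                          
  chi_5 (2d, j=3)            2             -1                   -1                   2                    -1                   0                          
  chi_6 (2d, j=4)            2             -2*cos(pi/9)         2*cos(2*pi/9)        -1                   2*cos(4*pi/9)        0                          

Spot check: chi_3 (2d, j=1) on {r^3, r^6} = -1.

Derivation: D_9 has order 2*9 = 18 with 6 conjugacy classes, hence 6 irreducibles. Sum of squared dims 1 + 1 + 4 + 4 + 4 + 4 = 18 = |G|. Linear characters come from the abelianisation; the 2-dimensional irreps have character r^k -> 2*cos(2*pi*j*k/9), reflections -> 0.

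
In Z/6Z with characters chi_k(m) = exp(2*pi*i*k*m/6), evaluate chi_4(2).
chi_4(2) = zeta_6^8 = exp(2*I*pi/3)

Solution. chi_4(2) = zeta_6^(4*2) = zeta_6^8. Since zeta_6^6 = 1, this equals zeta_6^2 = exp(2*pi*i*2/6) = exp(2*I*pi/3).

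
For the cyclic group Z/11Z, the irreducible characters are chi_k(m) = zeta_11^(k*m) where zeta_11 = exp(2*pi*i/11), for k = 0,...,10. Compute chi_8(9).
chi_8(9) = zeta_11^72 = exp(-10*I*pi/11)

chi_8(9) = zeta_11^(8*9) = zeta_11^72. Since zeta_11^11 = 1, this equals zeta_11^6 = exp(2*pi*i*6/11) = exp(-10*I*pi/11).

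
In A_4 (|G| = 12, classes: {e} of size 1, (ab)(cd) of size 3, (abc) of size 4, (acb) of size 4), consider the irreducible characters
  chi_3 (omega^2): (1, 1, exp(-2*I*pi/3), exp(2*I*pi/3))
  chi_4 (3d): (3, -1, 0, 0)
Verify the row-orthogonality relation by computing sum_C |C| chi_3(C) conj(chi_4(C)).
Sum = 0; so <chi_3, chi_4> = 0 (distinct irreducibles are orthogonal).

Proof sketch: Compute term by term over conjugacy classes (|C| * chi_3(C) * conj(chi_4(C))):
  1*(1)*conj(3) + 3*(1)*conj(-1) + 4*(exp(-2*I*pi/3))*conj(0) + 4*(exp(2*I*pi/3))*conj(0)
  = (3) + (-3) + (0) + (0)
  = 0.
(Exp terms are combined using exp(i*s)*conj(exp(i*t)) = exp(i*(s-t)), and sums of them are collapsed using the identity that for every m > 1 the m distinct m-th roots of unity sum to 0, e.g. 1 + exp(2*I*pi/3) + exp(-2*I*pi/3) = 0.)
Dividing by |G| = 12 gives 0/12 = 0, matching the row-orthogonality relation <chi_3, chi_4> = [chi_3 = chi_4].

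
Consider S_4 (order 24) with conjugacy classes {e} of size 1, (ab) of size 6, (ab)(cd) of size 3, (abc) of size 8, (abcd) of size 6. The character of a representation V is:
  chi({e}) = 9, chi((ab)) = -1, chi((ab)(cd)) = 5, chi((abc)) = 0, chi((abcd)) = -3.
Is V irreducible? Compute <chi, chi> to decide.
Not irreducible (reducible): <chi, chi> = 9 > 1.

<chi, chi> = (1/|G|) sum_C |C| * |chi(C)|^2 = (1/24)[1*|9|^2 + 6*|-1|^2 + 3*|5|^2 + 8*|0|^2 + 6*|-3|^2]
  = (1/24)[(81) + (6) + (75) + (0) + (54)] = 216/24 = 9.
A character is irreducible iff <chi, chi> = 1, so this representation is reducible.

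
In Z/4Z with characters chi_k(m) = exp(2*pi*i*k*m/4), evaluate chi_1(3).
chi_1(3) = zeta_4^3 = -I

Reasoning: chi_1(3) = zeta_4^(1*3) = zeta_4^3. Since zeta_4^4 = 1, this equals zeta_4^3 = exp(2*pi*i*3/4) = -I.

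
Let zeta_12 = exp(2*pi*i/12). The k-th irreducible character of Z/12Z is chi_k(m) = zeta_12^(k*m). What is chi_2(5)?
chi_2(5) = zeta_12^10 = exp(-I*pi/3)

Explanation: chi_2(5) = zeta_12^(2*5) = zeta_12^10. Since zeta_12^12 = 1, this equals zeta_12^10 = exp(2*pi*i*10/12) = exp(-I*pi/3).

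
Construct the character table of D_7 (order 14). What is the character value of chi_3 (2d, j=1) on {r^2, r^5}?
Conjugacy classes: {e} of size 1, {r^1, r^6} of size 2, {r^2, r^5} of size 2, {r^3, r^4} of size 2, {s, sr, ..., sr^6} of size 7.
Character table:
  irrep \ class              {e} (size 1)  {r^1, r^6} (size 2)  {r^2, r^5} (size 2)  {r^3, r^4} (size 2)  {s, sr, ..., sr^6} (size 7)
  chi_1 (triv)               1             1                    1                    1                    1                          
  chi_2 (sign: r->1, s->-1)  1             1                    1                    1                    -1                         
  chi_3 (2d, j=1)            2             2*cos(2*pi/7)        -2*cos(3*pi/7)       -2*cos(pi/7)         0                          
  chi_4 (2d, j=2)            2             -2*cos(3*pi/7)       -2*cos(pi/7)         2*cos(2*pi/7)        0                          
  chi_5 (2d, j=3)            2             -2*cos(pi/7)         2*cos(2*pi/7)        -2*cos(3*pi/7)       0                          

Spot check: chi_3 (2d, j=1) on {r^2, r^5} = -2*cos(3*pi/7).

Details: D_7 has order 2*7 = 14 with 5 conjugacy classes, hence 5 irreducibles. Sum of squared dims 1 + 1 + 4 + 4 + 4 = 14 = |G|. Linear characters come from the abelianisation; the 2-dimensional irreps have character r^k -> 2*cos(2*pi*j*k/7), reflections -> 0.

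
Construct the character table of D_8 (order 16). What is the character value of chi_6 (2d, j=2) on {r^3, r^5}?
Conjugacy classes: {e} of size 1, {r^4} of size 1, {r^1, r^7} of size 2, {r^2, r^6} of size 2, {r^3, r^5} of size 2, {s, sr^2, ...} of size 4, {sr, sr^3, ...} of size 4.
Character table:
  irrep \ class              {e} (size 1)  {r^4} (size 1)  {r^1, r^7} (size 2)  {r^2, r^6} (size 2)  {r^3, r^5} (size 2)  {s, sr^2, ...} (size 4)  {sr, sr^3, ...} (size 4)
  chi_1 (triv)               1             1               1                    1                    1                    1                        1                       
  chi_2 (sign: r->1, s->-1)  1             1               1                    1                    1                    -1                       -1                      
  chi_3 (r->-1, s->1)        1             1               -1                   1                    -1                   1                        -1                      
  chi_4 (r->-1, s->-1)       1             1               -1                   1                    -1                   -1                       1                       
  chi_5 (2d, j=1)            2             -2              sqrt(2)              0                    -sqrt(2)             0                        0                       
  chi_6 (2d, j=2)            2             2               0                    -2                   0                    0                        0                       
  chi_7 (2d, j=3)            2             -2              -sqrt(2)             0                    sqrt(2)              0                        0                       

Spot check: chi_6 (2d, j=2) on {r^3, r^5} = 0.

Why: D_8 has order 2*8 = 16 with 7 conjugacy classes, hence 7 irreducibles. Sum of squared dims 1 + 1 + 1 + 1 + 4 + 4 + 4 = 16 = |G|. Linear characters come from the abelianisation; the 2-dimensional irreps have character r^k -> 2*cos(2*pi*j*k/8), reflections -> 0.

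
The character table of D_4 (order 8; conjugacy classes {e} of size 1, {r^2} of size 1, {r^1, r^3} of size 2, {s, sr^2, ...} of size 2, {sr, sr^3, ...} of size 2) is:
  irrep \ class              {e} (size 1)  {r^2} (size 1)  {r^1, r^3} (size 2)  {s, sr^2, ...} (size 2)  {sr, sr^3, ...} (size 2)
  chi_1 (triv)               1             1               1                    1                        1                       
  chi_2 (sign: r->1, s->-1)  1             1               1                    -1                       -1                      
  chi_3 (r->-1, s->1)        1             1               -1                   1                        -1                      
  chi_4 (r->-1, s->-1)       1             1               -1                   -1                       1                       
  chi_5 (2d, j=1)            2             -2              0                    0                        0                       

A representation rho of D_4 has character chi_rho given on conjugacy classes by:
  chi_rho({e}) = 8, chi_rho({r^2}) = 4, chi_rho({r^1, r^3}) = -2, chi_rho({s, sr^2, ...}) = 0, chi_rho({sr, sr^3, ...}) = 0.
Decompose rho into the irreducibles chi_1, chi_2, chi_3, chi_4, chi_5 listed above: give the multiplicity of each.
Multiplicities: chi_1: 1, chi_2: 1, chi_3: 2, chi_4: 2, chi_5: 1.

Proof sketch: Use <chi_rho, chi> = (1/|G|) sum_C |C| * chi_rho(C) * conj(chi(C)) with |G| = 8 for each irreducible chi in the table:
  <chi_rho, chi_1> = (1/8)[1*(8)*conj(1) + 1*(4)*conj(1) + 2*(-2)*conj(1) + 2*(0)*conj(1) + 2*(0)*conj(1)]
      = (1/8)[(8) + (4) + (-4) + (0) + (0)] = 8/8 = 1
  <chi_rho, chi_2> = (1/8)[1*(8)*conj(1) + 1*(4)*conj(1) + 2*(-2)*conj(1) + 2*(0)*conj(-1) + 2*(0)*conj(-1)]
      = (1/8)[(8) + (4) + (-4) + (0) + (0)] = 8/8 = 1
  <chi_rho, chi_3> = (1/8)[1*(8)*conj(1) + 1*(4)*conj(1) + 2*(-2)*conj(-1) + 2*(0)*conj(1) + 2*(0)*conj(-1)]
      = (1/8)[(8) + (4) + (4) + (0) + (0)] = 16/8 = 2
  <chi_rho, chi_4> = (1/8)[1*(8)*conj(1) + 1*(4)*conj(1) + 2*(-2)*conj(-1) + 2*(0)*conj(-1) + 2*(0)*conj(1)]
      = (1/8)[(8) + (4) + (4) + (0) + (0)] = 16/8 = 2
  <chi_rho, chi_5> = (1/8)[1*(8)*conj(2) + 1*(4)*conj(-2) + 2*(-2)*conj(0) + 2*(0)*conj(0) + 2*(0)*conj(0)]
      = (1/8)[(16) + (-8) + (0) + (0) + (0)] = 8/8 = 1
Dimension check: dim(rho) = sum (mult * dim) = 1*1 + 1*1 + 2*1 + 2*1 + 1*2 = 8 = chi_rho(e) = 8.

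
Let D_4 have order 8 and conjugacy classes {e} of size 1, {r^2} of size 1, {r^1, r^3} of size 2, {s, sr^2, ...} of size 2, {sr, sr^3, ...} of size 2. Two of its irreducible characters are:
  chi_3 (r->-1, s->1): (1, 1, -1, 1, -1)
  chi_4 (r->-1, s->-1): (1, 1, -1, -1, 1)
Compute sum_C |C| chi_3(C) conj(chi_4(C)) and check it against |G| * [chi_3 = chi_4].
Sum = 0; so <chi_3, chi_4> = 0 (distinct irreducibles are orthogonal).

Proof sketch: Compute term by term over conjugacy classes (|C| * chi_3(C) * conj(chi_4(C))):
  1*(1)*conj(1) + 1*(1)*conj(1) + 2*(-1)*conj(-1) + 2*(1)*conj(-1) + 2*(-1)*conj(1)
  = (1) + (1) + (2) + (-2) + (-2)
  = 0.
Dividing by |G| = 8 gives 0/8 = 0, matching the row-orthogonality relation <chi_3, chi_4> = [chi_3 = chi_4].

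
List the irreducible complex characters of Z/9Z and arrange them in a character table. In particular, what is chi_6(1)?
Character table of Z/9Z (irreps indexed chi_0,...,chi_8 with chi_k(m) = zeta_9^(k*m), zeta_9 = exp(2*pi*i/9)):
  irrep \ class  {0} (size 1)  {1} (size 1)    {2} (size 1)    {3} (size 1)    {4} (size 1)    {5} (size 1)    {6} (size 1)    {7} (size 1)    {8} (size 1)  
  chi_0          1             1               1               1               1               1               1               1               1             
  chi_1          1             exp(2*I*pi/9)   exp(4*I*pi/9)   exp(2*I*pi/3)   exp(8*I*pi/9)   exp(-8*I*pi/9)  exp(-2*I*pi/3)  exp(-4*I*pi/9)  exp(-2*I*pi/9)
  chi_2          1             exp(4*I*pi/9)   exp(8*I*pi/9)   exp(-2*I*pi/3)  exp(-2*I*pi/9)  exp(2*I*pi/9)   exp(2*I*pi/3)   exp(-8*I*pi/9)  exp(-4*I*pi/9)
  chi_3          1             exp(2*I*pi/3)   exp(-2*I*pi/3)  1               exp(2*I*pi/3)   exp(-2*I*pi/3)  1               exp(2*I*pi/3)   exp(-2*I*pi/3)
  chi_4          1             exp(8*I*pi/9)   exp(-2*I*pi/9)  exp(2*I*pi/3)   exp(-4*I*pi/9)  exp(4*I*pi/9)   exp(-2*I*pi/3)  exp(2*I*pi/9)   exp(-8*I*pi/9)
  chi_5          1             exp(-8*I*pi/9)  exp(2*I*pi/9)   exp(-2*I*pi/3)  exp(4*I*pi/9)   exp(-4*I*pi/9)  exp(2*I*pi/3)   exp(-2*I*pi/9)  exp(8*I*pi/9) 
  chi_6          1             exp(-2*I*pi/3)  exp(2*I*pi/3)   1               exp(-2*I*pi/3)  exp(2*I*pi/3)   1               exp(-2*I*pi/3)  exp(2*I*pi/3) 
  chi_7          1             exp(-4*I*pi/9)  exp(-8*I*pi/9)  exp(2*I*pi/3)   exp(2*I*pi/9)   exp(-2*I*pi/9)  exp(-2*I*pi/3)  exp(8*I*pi/9)   exp(4*I*pi/9) 
  chi_8          1             exp(-2*I*pi/9)  exp(-4*I*pi/9)  exp(-2*I*pi/3)  exp(-8*I*pi/9)  exp(8*I*pi/9)   exp(2*I*pi/3)   exp(4*I*pi/9)   exp(2*I*pi/9) 

Spot check: chi_6(1) = zeta_9^(6*1) = zeta_9^6 = exp(-2*I*pi/3).

Solution. Z/9Z is abelian, so all 9 irreducible complex representations are 1-dimensional. They are given by chi_k(m) = zeta_9^(k*m) for k = 0,...,8. Row orthogonality: sum_m chi_k(m) conj(chi_l(m)) = 9 * [k = l].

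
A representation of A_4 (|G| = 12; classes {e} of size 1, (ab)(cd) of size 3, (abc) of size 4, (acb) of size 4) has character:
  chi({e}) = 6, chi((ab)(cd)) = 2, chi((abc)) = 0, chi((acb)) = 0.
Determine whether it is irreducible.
Not irreducible (reducible): <chi, chi> = 4 > 1.

Justification: <chi, chi> = (1/|G|) sum_C |C| * |chi(C)|^2 = (1/12)[1*|6|^2 + 3*|2|^2 + 4*|0|^2 + 4*|0|^2]
  = (1/12)[(36) + (12) + (0) + (0)] = 48/12 = 4.
(Exp terms are combined using exp(i*s)*conj(exp(i*t)) = exp(i*(s-t)), and sums of them are collapsed using the identity that for every m > 1 the m distinct m-th roots of unity sum to 0, e.g. 1 + exp(2*I*pi/3) + exp(-2*I*pi/3) = 0.)
A character is irreducible iff <chi, chi> = 1, so this representation is reducible.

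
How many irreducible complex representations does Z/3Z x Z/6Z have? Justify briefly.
18

Solution. The number of irreducible complex representations of a finite group equals its number of conjugacy classes. Z/3Z x Z/6Z is abelian of order 18, so every element is its own conjugacy class: 18 classes, so Z/3Z x Z/6Z (order 18) has exactly 18 irreducible complex representations.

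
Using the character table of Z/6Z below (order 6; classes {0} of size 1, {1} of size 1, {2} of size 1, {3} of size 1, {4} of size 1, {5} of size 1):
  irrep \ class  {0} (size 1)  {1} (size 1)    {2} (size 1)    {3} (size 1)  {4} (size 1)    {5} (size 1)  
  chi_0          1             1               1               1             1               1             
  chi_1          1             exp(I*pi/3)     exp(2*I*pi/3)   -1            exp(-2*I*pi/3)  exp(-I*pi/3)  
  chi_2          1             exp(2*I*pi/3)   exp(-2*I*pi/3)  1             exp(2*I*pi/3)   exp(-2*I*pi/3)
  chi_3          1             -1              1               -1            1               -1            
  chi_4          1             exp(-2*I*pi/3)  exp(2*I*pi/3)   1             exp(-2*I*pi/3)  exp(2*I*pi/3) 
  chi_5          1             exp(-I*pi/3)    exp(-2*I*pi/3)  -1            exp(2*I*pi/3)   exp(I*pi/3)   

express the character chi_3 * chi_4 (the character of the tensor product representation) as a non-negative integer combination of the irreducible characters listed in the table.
chi_3 tensor chi_4 = chi_1 (all other irreducibles have multiplicity 0).

Reasoning: The character of a tensor product is the pointwise product (chi_3 * chi_4)(C) = chi_3(C) * chi_4(C):
  {0}: (1)*(1), {1}: (-1)*(exp(-2*I*pi/3)), {2}: (1)*(exp(2*I*pi/3)), {3}: (-1)*(1), {4}: (1)*(exp(-2*I*pi/3)), {5}: (-1)*(exp(2*I*pi/3))
so (chi_3 * chi_4) takes values
  {0} -> 1, {1} -> -exp(-2*I*pi/3), {2} -> exp(2*I*pi/3), {3} -> -1, {4} -> exp(-2*I*pi/3), {5} -> -exp(2*I*pi/3).
Now take the inner product of this character with each irreducible chi from the table, <chi_3*chi_4, chi> = (1/6) sum_C |C| (chi_3*chi_4)(C) conj(chi(C)):
  <chi_3*chi_4, chi_0> = (1/6)[1*(1)*conj(1) + 1*(-exp(-2*I*pi/3))*conj(1) + 1*(exp(2*I*pi/3))*conj(1) + 1*(-1)*conj(1) + 1*(exp(-2*I*pi/3))*conj(1) + 1*(-exp(2*I*pi/3))*conj(1)]
      = (1/6)[(1) + (-exp(-2*I*pi/3)) + (exp(2*I*pi/3)) + (-1) + (exp(-2*I*pi/3)) + (-exp(2*I*pi/3))] = 0/6 = 0
  <chi_3*chi_4, chi_1> = (1/6)[1*(1)*conj(1) + 1*(-exp(-2*I*pi/3))*conj(exp(I*pi/3)) + 1*(exp(2*I*pi/3))*conj(exp(2*I*pi/3)) + 1*(-1)*conj(-1) + 1*(exp(-2*I*pi/3))*conj(exp(-2*I*pi/3)) + 1*(-exp(2*I*pi/3))*conj(exp(-I*pi/3))]
      = (1/6)[(1) + (1) + (1) + (1) + (1) + (1)] = 6/6 = 1
  <chi_3*chi_4, chi_2> = (1/6)[1*(1)*conj(1) + 1*(-exp(-2*I*pi/3))*conj(exp(2*I*pi/3)) + 1*(exp(2*I*pi/3))*conj(exp(-2*I*pi/3)) + 1*(-1)*conj(1) + 1*(exp(-2*I*pi/3))*conj(exp(2*I*pi/3)) + 1*(-exp(2*I*pi/3))*conj(exp(-2*I*pi/3))]
      = (1/6)[(1) + (-exp(2*I*pi/3)) + (exp(-2*I*pi/3)) + (-1) + (exp(2*I*pi/3)) + (-exp(-2*I*pi/3))] = 0/6 = 0
  <chi_3*chi_4, chi_3> = (1/6)[1*(1)*conj(1) + 1*(-exp(-2*I*pi/3))*conj(-1) + 1*(exp(2*I*pi/3))*conj(1) + 1*(-1)*conj(-1) + 1*(exp(-2*I*pi/3))*conj(1) + 1*(-exp(2*I*pi/3))*conj(-1)]
      = (1/6)[(1) + (exp(-2*I*pi/3)) + (exp(2*I*pi/3)) + (1) + (exp(-2*I*pi/3)) + (exp(2*I*pi/3))] = 0/6 = 0
  <chi_3*chi_4, chi_4> = (1/6)[1*(1)*conj(1) + 1*(-exp(-2*I*pi/3))*conj(exp(-2*I*pi/3)) + 1*(exp(2*I*pi/3))*conj(exp(2*I*pi/3)) + 1*(-1)*conj(1) + 1*(exp(-2*I*pi/3))*conj(exp(-2*I*pi/3)) + 1*(-exp(2*I*pi/3))*conj(exp(2*I*pi/3))]
      = (1/6)[(1) + (-1) + (1) + (-1) + (1) + (-1)] = 0/6 = 0
  <chi_3*chi_4, chi_5> = (1/6)[1*(1)*conj(1) + 1*(-exp(-2*I*pi/3))*conj(exp(-I*pi/3)) + 1*(exp(2*I*pi/3))*conj(exp(-2*I*pi/3)) + 1*(-1)*conj(-1) + 1*(exp(-2*I*pi/3))*conj(exp(2*I*pi/3)) + 1*(-exp(2*I*pi/3))*conj(exp(I*pi/3))]
      = (1/6)[(1) + (-exp(-I*pi/3)) + (exp(-2*I*pi/3)) + (1) + (exp(2*I*pi/3)) + (-exp(I*pi/3))] = 0/6 = 0
(Exp terms are combined using exp(i*s)*conj(exp(i*t)) = exp(i*(s-t)), and sums of them are collapsed using the identity that for every m > 1 the m distinct m-th roots of unity sum to 0, e.g. 1 + exp(2*I*pi/3) + exp(-2*I*pi/3) = 0.)
Hence the multiplicities are chi_1: 1. Dimension check: dim(chi_3)*dim(chi_4) = 1*1 = 1 and sum (mult * dim) = 1*1 = 1.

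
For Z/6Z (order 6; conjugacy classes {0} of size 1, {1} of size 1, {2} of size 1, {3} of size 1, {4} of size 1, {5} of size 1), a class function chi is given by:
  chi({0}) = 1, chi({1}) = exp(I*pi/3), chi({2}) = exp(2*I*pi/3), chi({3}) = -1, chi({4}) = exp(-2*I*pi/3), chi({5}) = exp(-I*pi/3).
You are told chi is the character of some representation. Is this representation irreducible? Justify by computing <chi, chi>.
Irreducible: <chi, chi> = 1.

Why: <chi, chi> = (1/|G|) sum_C |C| * |chi(C)|^2 = (1/6)[1*|1|^2 + 1*|exp(I*pi/3)|^2 + 1*|exp(2*I*pi/3)|^2 + 1*|-1|^2 + 1*|exp(-2*I*pi/3)|^2 + 1*|exp(-I*pi/3)|^2]
  = (1/6)[(1) + (1) + (1) + (1) + (1) + (1)] = 6/6 = 1.
(Exp terms are combined using exp(i*s)*conj(exp(i*t)) = exp(i*(s-t)), and sums of them are collapsed using the identity that for every m > 1 the m distinct m-th roots of unity sum to 0, e.g. 1 + exp(2*I*pi/3) + exp(-2*I*pi/3) = 0.)
A character is irreducible iff <chi, chi> = 1, so this representation is irreducible.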